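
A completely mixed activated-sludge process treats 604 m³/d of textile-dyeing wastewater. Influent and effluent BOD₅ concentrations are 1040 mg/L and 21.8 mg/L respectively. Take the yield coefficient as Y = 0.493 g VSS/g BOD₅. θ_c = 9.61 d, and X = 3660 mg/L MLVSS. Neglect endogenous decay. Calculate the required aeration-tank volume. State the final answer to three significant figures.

V ≈ 796 m³

With k_d = 0 the design equation reduces to V = Y Q (S₀−S) θ_c / X = 0.493 × 604 × (1040 − 21.8) × 9.61 / 3660 = 796.1 m³.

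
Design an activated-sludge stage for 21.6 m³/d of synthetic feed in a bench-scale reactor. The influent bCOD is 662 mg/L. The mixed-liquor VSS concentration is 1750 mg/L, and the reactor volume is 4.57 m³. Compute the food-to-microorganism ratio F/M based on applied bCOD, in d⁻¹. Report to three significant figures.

F/M ≈ 1.79 d⁻¹

F/M = applied load / biomass = Q·S₀/(V·X) = 21.6 × 662 / (4.570 × 1750) = 1.788 d⁻¹.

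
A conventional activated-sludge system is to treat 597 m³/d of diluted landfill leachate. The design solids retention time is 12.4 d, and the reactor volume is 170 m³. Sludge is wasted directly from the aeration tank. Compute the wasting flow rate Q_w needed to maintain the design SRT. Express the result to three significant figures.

Q_w ≈ 13.7 m³/d

For wasting at MLVSS concentration, Q_w = V/θ_c = 170.0/12.4 = 13.71 m³/d.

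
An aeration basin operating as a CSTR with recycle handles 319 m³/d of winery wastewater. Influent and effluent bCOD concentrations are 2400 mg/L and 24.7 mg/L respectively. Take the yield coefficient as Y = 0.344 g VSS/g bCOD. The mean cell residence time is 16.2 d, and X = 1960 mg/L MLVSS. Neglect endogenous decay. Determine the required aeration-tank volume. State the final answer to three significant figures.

With k_d = 0 the design equation reduces to V = Y Q (S₀−S) θ_c / X = 0.344 × 319 × (2400 − 24.7) × 16.2 / 1960 = 2154 m³.

V ≈ 2150 m³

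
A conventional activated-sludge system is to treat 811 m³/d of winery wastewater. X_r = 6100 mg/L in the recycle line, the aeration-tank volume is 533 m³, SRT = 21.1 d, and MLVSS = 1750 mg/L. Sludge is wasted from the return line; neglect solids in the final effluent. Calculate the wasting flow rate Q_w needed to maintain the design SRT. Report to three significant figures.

Q_w = (V·X)/(θ_c X_r) = 533.0 × 1750 / (21.1 × 6100) = 7.247 m³/d.

Q_w ≈ 7.25 m³/d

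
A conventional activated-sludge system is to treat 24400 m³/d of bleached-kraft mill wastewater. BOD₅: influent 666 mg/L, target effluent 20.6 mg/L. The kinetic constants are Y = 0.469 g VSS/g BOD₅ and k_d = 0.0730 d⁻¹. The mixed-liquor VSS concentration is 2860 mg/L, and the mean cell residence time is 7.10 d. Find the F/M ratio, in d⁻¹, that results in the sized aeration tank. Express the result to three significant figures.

Rearranging the biomass balance for a CMAS with decay, V = Y·Q·ΔS·θ_c / [X·(1+k_d θ_c)] = 0.469 × 24400 × (666 − 20.6) × 7.10 / [2860 × (1 + 0.0730 × 7.10)] = 5.24×10^7 / 4342 = 12076 m³.
F/M = Q·S₀ / (V·X) = 24400 × 666 / (12076 × 2860) = 0.4705 g BOD₅·(g VSS·d)⁻¹.

F/M ≈ 0.471 d⁻¹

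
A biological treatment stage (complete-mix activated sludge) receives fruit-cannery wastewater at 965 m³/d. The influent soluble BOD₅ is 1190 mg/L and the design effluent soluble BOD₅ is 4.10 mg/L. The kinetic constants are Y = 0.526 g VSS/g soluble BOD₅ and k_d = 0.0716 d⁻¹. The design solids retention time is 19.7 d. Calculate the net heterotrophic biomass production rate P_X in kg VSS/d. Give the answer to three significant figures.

Observed yield with endogenous decay: Y_obs = Y / (1 + k_d·θ_c) = 0.526 / (1 + 0.0716 × 19.7) = 0.526 / 2.411 = 0.2182 g VSS/g soluble BOD₅.
Mass of soluble BOD₅ removed per day: Q(S₀ − S) = 965 × 1186 g/m³ = 1144 kg/d.
Biomass produced: P_X = Y_obs·Q·ΔS = 0.2182 × 1144 ≈ 249.7 kg VSS/d.

P_X ≈ 250 kg VSS/d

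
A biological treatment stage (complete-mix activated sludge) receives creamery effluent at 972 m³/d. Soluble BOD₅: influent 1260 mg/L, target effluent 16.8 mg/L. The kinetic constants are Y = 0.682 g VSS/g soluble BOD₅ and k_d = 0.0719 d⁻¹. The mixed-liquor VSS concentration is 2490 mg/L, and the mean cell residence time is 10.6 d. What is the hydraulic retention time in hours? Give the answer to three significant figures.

Rearranging the biomass balance for a CMAS with decay, V = Y·Q·ΔS·θ_c / [X·(1+k_d θ_c)] = 0.682 × 972 × (1260 − 16.8) × 10.6 / [2490 × (1 + 0.0719 × 10.6)] = 8.74×10^6 / 4388 = 1991 m³.
Hydraulic retention time τ = V/Q = 1991 / 972 = 2.048 d = 49.16 h.

τ ≈ 49.2 h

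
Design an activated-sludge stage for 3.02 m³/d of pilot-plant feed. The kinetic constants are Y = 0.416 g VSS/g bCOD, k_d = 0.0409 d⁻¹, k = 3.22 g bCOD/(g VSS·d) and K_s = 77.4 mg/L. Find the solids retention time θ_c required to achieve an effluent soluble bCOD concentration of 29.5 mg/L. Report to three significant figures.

Specific growth rate at S = 29.5 mg/L: μ = YkS/(K_s+S) = 0.416·3.22·29.5/(77.4+29.5) = 0.3697 d⁻¹.
1/θ_c = 0.3697 − 0.0409 = 0.3288 d⁻¹, so θ_c = 3.042 d.

θ_c ≈ 3.04 d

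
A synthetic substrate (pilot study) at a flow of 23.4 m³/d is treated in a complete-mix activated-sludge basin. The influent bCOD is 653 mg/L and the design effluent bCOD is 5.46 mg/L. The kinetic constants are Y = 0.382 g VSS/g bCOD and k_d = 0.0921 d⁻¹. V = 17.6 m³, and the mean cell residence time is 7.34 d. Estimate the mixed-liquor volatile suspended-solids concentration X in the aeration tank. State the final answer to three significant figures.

X ≈ 1440 mg/L

X = Y·Q·ΔS·θ_c / [V·(1 + k_d θ_c)] = 0.382 × 23.4 × (653 − 5.46) × 7.34 / [17.6 × (1 + 0.0921 × 7.34)] = 1440 mg/L.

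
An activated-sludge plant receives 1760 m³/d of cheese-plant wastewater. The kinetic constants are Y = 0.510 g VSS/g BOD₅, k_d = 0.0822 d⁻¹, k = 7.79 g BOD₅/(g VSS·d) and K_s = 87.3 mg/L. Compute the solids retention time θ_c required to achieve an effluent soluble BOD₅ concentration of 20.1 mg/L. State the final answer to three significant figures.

At the target effluent, Y k S/(K_s+S) = 0.510×7.79×20.1/107.4 = 0.7435 d⁻¹.
Then 1/θ_c = μ − k_d = 0.7435 − 0.0822 = 0.6613 d⁻¹, giving θ_c = 1.512 d.

θ_c ≈ 1.51 d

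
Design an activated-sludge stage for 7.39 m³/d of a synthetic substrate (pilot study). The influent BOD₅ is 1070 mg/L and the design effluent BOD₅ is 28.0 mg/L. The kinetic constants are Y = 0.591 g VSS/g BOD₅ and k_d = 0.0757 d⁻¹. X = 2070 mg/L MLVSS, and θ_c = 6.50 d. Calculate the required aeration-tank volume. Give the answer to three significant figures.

V ≈ 9.58 m³

Rearranging the biomass balance for a CMAS with decay, V = Y·Q·ΔS·θ_c / [X·(1+k_d θ_c)] = 0.591 × 7.39 × (1070 − 28.0) × 6.50 / [2070 × (1 + 0.0757 × 6.50)] = 2.96×10^4 / 3089 = 9.578 m³.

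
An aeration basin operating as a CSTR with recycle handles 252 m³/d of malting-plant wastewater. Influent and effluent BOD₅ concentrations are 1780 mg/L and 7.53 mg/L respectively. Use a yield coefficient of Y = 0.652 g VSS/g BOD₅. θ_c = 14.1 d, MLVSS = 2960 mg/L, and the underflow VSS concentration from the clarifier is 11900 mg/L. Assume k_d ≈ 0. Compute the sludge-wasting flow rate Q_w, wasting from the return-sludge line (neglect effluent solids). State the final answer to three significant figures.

V·X = Y·Q·ΔS·θ_c gives V = 0.652 × 252 × (1780 − 7.53) × 14.1 / 2960 = 1387 m³.
Wasting from the return line (neglecting effluent solids): Q_w = V·X / (θ_c·X_r) = 1387 × 2960 / (14.1 × 11900) = 24.47 m³/d.

Q_w ≈ 24.5 m³/d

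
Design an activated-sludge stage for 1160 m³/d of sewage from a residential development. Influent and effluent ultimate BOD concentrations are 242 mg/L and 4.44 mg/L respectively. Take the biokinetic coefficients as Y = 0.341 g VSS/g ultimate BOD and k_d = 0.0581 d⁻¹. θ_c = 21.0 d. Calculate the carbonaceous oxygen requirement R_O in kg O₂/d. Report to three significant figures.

R_O ≈ 215 kg O₂/d

Observed yield with endogenous decay: Y_obs = Y / (1 + k_d·θ_c) = 0.341 / (1 + 0.0581 × 21.0) = 0.341 / 2.220 = 0.1536 g VSS/g ultimate BOD.
ΔS = 242 − 4.44 = 237.6 mg/L, so the substrate removal rate is 1160 × 237.6/1000 = 275.6 kg ultimate BOD/d.
P_X = Y_obs·Q·(S₀ − S) = 0.1536 × 275.6 = 42.33 kg VSS/d.
Carbonaceous O₂ demand = substrate oxidised − cell-mass equivalent = 275.6 − 1.42 × 42.33 = 215.5 kg O₂/d.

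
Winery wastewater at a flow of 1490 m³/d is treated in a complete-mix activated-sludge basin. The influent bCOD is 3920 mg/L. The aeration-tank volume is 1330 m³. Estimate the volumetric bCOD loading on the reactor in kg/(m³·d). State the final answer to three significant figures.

L_v ≈ 4.39 kg bCOD/(m³·d)

Applied bCOD load per unit volume = Q·S₀/V = (1490 × 3920/1000)/1330 = 4.392 kg bCOD·m⁻³·d⁻¹.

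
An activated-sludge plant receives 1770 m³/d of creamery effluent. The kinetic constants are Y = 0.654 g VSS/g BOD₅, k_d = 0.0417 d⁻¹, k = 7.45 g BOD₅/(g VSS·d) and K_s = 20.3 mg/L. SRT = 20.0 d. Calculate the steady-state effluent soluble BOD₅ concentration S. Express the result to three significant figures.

S ≈ 0.389 mg/L

Effluent substrate depends only on kinetics and SRT: S = K_s(1 + k_d θ_c) / [θ_c(Yk − k_d) − 1] = 20.3 × (1 + 0.0417 × 20.0) / [20.0 × (0.654 × 7.45 − 0.0417) − 1] = 37.23 / 95.61 = 0.3894 mg/L.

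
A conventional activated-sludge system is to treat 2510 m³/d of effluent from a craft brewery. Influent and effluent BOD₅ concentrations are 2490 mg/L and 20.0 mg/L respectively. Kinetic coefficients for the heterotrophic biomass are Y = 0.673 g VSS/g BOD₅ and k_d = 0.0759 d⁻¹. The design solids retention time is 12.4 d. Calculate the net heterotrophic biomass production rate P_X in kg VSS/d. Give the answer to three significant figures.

Correct the yield for decay: Y_obs = Y/(1 + k_d θ_c) = 0.673 / (1 + 0.0759 × 12.4) = 0.673 / 1.941 = 0.3467.
Substrate removed = Q·(S₀ − S) = 2510 m³/d × (2490 − 20.0) g/m³ = 6.2×10^6 g/d = 6200 kg/d.
P_X = Y_obs · Q(S₀ − S) = 0.3467 × 6200 = 2149 kg VSS/d.

P_X ≈ 2150 kg VSS/d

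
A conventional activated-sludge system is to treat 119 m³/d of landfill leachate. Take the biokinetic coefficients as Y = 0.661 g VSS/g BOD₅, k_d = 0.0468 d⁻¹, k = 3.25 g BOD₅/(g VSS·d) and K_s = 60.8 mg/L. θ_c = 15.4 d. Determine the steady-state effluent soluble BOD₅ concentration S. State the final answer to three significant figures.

Effluent substrate depends only on kinetics and SRT: S = K_s(1 + k_d θ_c) / [θ_c(Yk − k_d) − 1] = 60.8 × (1 + 0.0468 × 15.4) / [15.4 × (0.661 × 3.25 − 0.0468) − 1] = 104.6 / 31.36 = 3.336 mg/L.

S ≈ 3.34 mg/L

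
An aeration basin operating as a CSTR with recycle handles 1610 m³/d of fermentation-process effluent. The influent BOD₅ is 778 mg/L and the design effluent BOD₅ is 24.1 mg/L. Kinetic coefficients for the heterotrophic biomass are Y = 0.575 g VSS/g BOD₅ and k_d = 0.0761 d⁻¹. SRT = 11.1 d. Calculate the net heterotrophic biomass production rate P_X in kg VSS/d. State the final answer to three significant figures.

Correct the yield for decay: Y_obs = Y/(1 + k_d θ_c) = 0.575 / (1 + 0.0761 × 11.1) = 0.575 / 1.845 = 0.3117.
Substrate removed = Q·(S₀ − S) = 1610 m³/d × (778 − 24.1) g/m³ = 1.21×10^6 g/d = 1214 kg/d.
Net biomass production P_X = Y_obs × Q·(S₀ − S) = 0.3117 × 1214 = 378.3 kg VSS/d.

P_X ≈ 378 kg VSS/d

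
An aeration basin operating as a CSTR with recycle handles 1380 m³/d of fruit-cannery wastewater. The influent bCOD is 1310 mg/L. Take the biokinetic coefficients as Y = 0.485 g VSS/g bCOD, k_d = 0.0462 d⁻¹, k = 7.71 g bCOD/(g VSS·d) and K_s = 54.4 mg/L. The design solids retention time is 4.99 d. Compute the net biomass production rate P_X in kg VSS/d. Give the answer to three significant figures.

From the Monod/SRT balance for a CMAS, S = K_s·(1+k_d θ_c)/[θ_c·(Y k − k_d) − 1] = 54.4 × (1 + 0.0462 × 4.99) / [4.99 × (0.485 × 7.71 − 0.0462) − 1] = 66.94 / 17.43 = 3.841 mg/L.
Y_obs = Y / (1 + k_d θ_c) = 0.485 / (1 + 0.0462 × 4.99) = 0.485 / 1.231 = 0.3941.
Q·(S₀ − S) = 1380 × (1310 − 3.84) × 10⁻³ = 1803 kg/d removed.
Net biomass production P_X = Y_obs × Q·(S₀ − S) = 0.3941 × 1803 = 710.4 kg VSS/d.

P_X ≈ 710 kg VSS/d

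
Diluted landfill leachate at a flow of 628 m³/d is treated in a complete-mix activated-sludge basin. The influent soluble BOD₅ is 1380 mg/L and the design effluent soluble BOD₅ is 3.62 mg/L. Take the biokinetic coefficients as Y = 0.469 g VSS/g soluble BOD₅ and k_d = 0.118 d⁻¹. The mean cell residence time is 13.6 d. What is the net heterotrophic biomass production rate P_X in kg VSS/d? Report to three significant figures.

P_X ≈ 156 kg VSS/d

Observed yield with endogenous decay: Y_obs = Y / (1 + k_d·θ_c) = 0.469 / (1 + 0.118 × 13.6) = 0.469 / 2.605 = 0.1801 g VSS/g soluble BOD₅.
Substrate removed = Q·(S₀ − S) = 628 m³/d × (1380 − 3.62) g/m³ = 8.64×10^5 g/d = 864.4 kg/d.
P_X = Y_obs · Q(S₀ − S) = 0.1801 × 864.4 = 155.6 kg VSS/d.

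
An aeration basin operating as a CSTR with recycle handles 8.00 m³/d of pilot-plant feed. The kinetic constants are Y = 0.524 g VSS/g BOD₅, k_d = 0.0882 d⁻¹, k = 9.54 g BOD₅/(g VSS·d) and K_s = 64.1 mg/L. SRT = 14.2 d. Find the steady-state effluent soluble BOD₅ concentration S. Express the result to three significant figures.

S ≈ 2.10 mg/L

For a completely mixed reactor with recycle the Lawrence–McCarty relation gives S = K_s·(1 + k_d·θ_c) / [θ_c·(Y·k − k_d) − 1] = 64.1 × (1 + 0.0882 × 14.2) / [14.2 × (0.524 × 9.54 − 0.0882) − 1] = 144.4 / 68.73 = 2.101 mg/L.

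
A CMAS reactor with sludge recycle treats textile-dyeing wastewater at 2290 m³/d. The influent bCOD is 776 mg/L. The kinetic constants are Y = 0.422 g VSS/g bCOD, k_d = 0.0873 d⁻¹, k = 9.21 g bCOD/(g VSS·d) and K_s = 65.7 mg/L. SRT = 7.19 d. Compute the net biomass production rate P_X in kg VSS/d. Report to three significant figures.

P_X ≈ 458 kg VSS/d

For a completely mixed reactor with recycle the Lawrence–McCarty relation gives S = K_s·(1 + k_d·θ_c) / [θ_c·(Y·k − k_d) − 1] = 65.7 × (1 + 0.0873 × 7.19) / [7.19 × (0.422 × 9.21 − 0.0873) − 1] = 106.9 / 26.32 = 4.063 mg/L.
The observed yield is Y_obs = Y/(1 + k_d·θ_c) = 0.422 / (1 + 0.0873 × 7.19) = 0.422 / 1.628 = 0.2593 g VSS per g bCOD removed.
ΔS = 776 − 4.06 = 771.9 mg/L, so the substrate removal rate is 2290 × 771.9/1000 = 1768 kg bCOD/d.
Net biomass production P_X = Y_obs × Q·(S₀ − S) = 0.2593 × 1768 = 458.3 kg VSS/d.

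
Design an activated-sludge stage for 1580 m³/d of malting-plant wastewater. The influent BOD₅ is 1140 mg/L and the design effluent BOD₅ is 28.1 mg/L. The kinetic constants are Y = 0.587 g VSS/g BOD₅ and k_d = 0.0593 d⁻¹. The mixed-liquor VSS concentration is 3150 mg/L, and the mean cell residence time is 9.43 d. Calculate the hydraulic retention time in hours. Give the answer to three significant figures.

τ ≈ 30.1 h

Rearranging the biomass balance for a CMAS with decay, V = Y·Q·ΔS·θ_c / [X·(1+k_d θ_c)] = 0.587 × 1580 × (1140 − 28.1) × 9.43 / [3150 × (1 + 0.0593 × 9.43)] = 9.72×10^6 / 4911 = 1980 m³.
Hydraulic retention time τ = V/Q = 1980 / 1580 = 1.253 d = 30.08 h.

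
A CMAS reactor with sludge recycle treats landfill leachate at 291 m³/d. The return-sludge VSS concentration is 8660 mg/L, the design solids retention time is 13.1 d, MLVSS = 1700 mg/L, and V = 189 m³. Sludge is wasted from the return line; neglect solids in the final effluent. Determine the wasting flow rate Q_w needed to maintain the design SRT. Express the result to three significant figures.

Q_w ≈ 2.83 m³/d

Q_w = (V·X)/(θ_c X_r) = 189.0 × 1700 / (13.1 × 8660) = 2.832 m³/d.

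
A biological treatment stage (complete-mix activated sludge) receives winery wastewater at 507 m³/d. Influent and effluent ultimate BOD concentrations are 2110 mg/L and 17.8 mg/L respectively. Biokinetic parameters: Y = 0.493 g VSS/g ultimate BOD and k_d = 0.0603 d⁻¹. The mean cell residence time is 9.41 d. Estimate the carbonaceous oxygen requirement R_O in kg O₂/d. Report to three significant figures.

Correct the yield for decay: Y_obs = Y/(1 + k_d θ_c) = 0.493 / (1 + 0.0603 × 9.41) = 0.493 / 1.567 = 0.3145.
ΔS = 2110 − 17.8 = 2092 mg/L, so the substrate removal rate is 507 × 2092/1000 = 1061 kg ultimate BOD/d.
Biomass synthesised: P_X = Y_obs × 1061 = 333.6 kg VSS/d.
R_O = Q·(S₀ − S) − 1.42·P_X = 1061 − 1.42 × 333.6 = 587.0 kg O₂/d.

R_O ≈ 587 kg O₂/d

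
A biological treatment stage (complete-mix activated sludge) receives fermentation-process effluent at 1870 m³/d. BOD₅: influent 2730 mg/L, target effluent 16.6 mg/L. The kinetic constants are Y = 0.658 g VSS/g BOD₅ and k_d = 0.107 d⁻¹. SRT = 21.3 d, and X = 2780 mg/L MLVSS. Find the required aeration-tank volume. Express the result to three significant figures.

V ≈ 7800 m³

Rearranging the biomass balance for a CMAS with decay, V = Y·Q·ΔS·θ_c / [X·(1+k_d θ_c)] = 0.658 × 1870 × (2730 − 16.6) × 21.3 / [2780 × (1 + 0.107 × 21.3)] = 7.11×10^7 / 9116 = 7801 m³.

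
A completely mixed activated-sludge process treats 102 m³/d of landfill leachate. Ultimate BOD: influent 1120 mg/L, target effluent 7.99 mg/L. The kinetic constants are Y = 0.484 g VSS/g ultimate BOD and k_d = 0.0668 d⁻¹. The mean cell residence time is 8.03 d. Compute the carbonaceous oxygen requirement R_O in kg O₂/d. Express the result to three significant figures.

R_O ≈ 62.7 kg O₂/d

Observed yield with endogenous decay: Y_obs = Y / (1 + k_d·θ_c) = 0.484 / (1 + 0.0668 × 8.03) = 0.484 / 1.536 = 0.3150 g VSS/g ultimate BOD.
ΔS = 1120 − 7.99 = 1112 mg/L, so the substrate removal rate is 102 × 1112/1000 = 113.4 kg ultimate BOD/d.
P_X = Y_obs·Q·(S₀ − S) = 0.3150 × 113.4 = 35.73 kg VSS/d.
R_O = Q·ΔS − 1.42 P_X = 113.4 − 50.74 = 62.69 kg O₂/d.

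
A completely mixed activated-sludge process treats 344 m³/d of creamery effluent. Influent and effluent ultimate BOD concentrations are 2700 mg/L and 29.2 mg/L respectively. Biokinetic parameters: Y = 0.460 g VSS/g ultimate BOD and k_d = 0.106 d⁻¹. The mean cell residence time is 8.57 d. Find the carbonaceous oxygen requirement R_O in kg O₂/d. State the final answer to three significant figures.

R_O ≈ 604 kg O₂/d

The observed yield is Y_obs = Y/(1 + k_d·θ_c) = 0.460 / (1 + 0.106 × 8.57) = 0.460 / 1.908 = 0.2410 g VSS per g ultimate BOD removed.
ΔS = 2700 − 29.2 = 2671 mg/L, so the substrate removal rate is 344 × 2671/1000 = 918.8 kg ultimate BOD/d.
P_X = Y_obs·Q·(S₀ − S) = 0.2410 × 918.8 = 221.5 kg VSS/d.
R_O = Q·ΔS − 1.42 P_X = 918.8 − 314.5 = 604.3 kg O₂/d.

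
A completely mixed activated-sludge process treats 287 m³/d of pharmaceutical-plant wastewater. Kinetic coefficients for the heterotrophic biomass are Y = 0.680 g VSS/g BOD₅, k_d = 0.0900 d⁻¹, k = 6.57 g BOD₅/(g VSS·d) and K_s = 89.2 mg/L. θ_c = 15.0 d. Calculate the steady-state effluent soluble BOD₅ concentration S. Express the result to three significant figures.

Effluent substrate depends only on kinetics and SRT: S = K_s(1 + k_d θ_c) / [θ_c(Yk − k_d) − 1] = 89.2 × (1 + 0.0900 × 15.0) / [15.0 × (0.680 × 6.57 − 0.0900) − 1] = 209.6 / 64.66 = 3.242 mg/L.

S ≈ 3.24 mg/L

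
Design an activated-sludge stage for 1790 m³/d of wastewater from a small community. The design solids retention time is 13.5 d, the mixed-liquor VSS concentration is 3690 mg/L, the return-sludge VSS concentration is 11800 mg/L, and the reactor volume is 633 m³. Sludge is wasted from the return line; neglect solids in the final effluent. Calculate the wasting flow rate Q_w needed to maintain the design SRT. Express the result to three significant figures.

Q_w ≈ 14.7 m³/d

Q_w = (V·X)/(θ_c X_r) = 633.0 × 3690 / (13.5 × 11800) = 14.66 m³/d.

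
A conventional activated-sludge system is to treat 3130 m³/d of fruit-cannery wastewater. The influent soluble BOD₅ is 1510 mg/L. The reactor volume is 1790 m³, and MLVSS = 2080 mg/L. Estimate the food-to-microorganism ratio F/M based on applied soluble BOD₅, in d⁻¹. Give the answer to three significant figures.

F/M ≈ 1.27 d⁻¹

F/M = applied load / biomass = Q·S₀/(V·X) = 3130 × 1510 / (1790 × 2080) = 1.269 d⁻¹.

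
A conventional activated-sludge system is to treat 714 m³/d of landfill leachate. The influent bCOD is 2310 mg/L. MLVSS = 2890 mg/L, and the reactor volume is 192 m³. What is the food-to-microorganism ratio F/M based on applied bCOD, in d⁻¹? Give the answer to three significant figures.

Food-to-microorganism ratio F/M = Q S₀ / (V X) = 714 × 2310 / (192.0 × 2890) = 2.972 d⁻¹.

F/M ≈ 2.97 d⁻¹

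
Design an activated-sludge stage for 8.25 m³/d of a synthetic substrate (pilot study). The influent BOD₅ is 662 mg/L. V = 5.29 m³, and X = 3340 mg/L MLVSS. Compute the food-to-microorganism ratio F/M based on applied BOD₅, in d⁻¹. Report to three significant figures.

F/M ≈ 0.309 d⁻¹

F/M = Q·S₀ / (V·X) = 8.25 × 662 / (5.290 × 3340) = 0.3091 g BOD₅·(g VSS·d)⁻¹.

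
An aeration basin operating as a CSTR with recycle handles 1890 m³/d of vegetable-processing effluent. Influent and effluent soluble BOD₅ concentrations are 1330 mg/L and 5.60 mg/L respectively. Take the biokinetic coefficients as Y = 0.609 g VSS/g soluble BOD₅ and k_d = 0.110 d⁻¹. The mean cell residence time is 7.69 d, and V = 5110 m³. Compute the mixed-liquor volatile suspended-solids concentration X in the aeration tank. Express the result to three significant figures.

X ≈ 1240 mg/L

From V·X·(1 + k_d·θ_c) = Y·Q·(S₀ − S)·θ_c: X = 0.609 × 1890 × (1330 − 5.60) × 7.69 / [5110 × (1 + 0.110 × 7.69)] = 1243 mg/L.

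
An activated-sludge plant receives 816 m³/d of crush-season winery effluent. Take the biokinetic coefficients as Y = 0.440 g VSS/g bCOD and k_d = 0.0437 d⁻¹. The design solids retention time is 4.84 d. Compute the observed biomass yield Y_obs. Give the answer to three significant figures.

Y_obs ≈ 0.363 g VSS/g bCOD

The observed yield is Y_obs = Y/(1 + k_d·θ_c) = 0.440 / (1 + 0.0437 × 4.84) = 0.440 / 1.212 = 0.3632 g VSS per g bCOD removed.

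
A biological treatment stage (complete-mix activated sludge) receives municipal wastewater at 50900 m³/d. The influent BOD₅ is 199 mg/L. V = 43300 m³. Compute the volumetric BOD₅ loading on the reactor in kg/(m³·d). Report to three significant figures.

L_v = Q S₀ / V = 50900 × 199 × 10⁻³ / 43300 = 0.2339 kg/(m³·d).

L_v ≈ 0.234 kg BOD₅/(m³·d)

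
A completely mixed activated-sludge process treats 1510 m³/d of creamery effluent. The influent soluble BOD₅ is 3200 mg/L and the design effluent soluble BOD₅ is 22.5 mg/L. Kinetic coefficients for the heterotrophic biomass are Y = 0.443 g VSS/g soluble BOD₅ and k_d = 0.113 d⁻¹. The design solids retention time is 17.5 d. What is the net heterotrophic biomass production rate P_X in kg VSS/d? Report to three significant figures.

Y_obs = Y / (1 + k_d θ_c) = 0.443 / (1 + 0.113 × 17.5) = 0.443 / 2.978 = 0.1488.
Mass of soluble BOD₅ removed per day: Q(S₀ − S) = 1510 × 3178 g/m³ = 4798 kg/d.
P_X = Y_obs · Q(S₀ − S) = 0.1488 × 4798 = 713.9 kg VSS/d.

P_X ≈ 714 kg VSS/d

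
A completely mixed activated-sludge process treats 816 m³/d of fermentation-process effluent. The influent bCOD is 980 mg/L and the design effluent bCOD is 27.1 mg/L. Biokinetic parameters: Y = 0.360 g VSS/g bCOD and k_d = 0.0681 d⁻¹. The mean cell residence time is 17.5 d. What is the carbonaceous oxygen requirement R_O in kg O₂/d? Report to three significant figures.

R_O ≈ 596 kg O₂/d

Correct the yield for decay: Y_obs = Y/(1 + k_d θ_c) = 0.360 / (1 + 0.0681 × 17.5) = 0.360 / 2.192 = 0.1643.
Mass of bCOD removed per day: Q(S₀ − S) = 816 × 952.9 g/m³ = 777.6 kg/d.
P_X = Y_obs·Q·(S₀ − S) = 0.1643 × 777.6 = 127.7 kg VSS/d.
Carbonaceous O₂ demand = substrate oxidised − cell-mass equivalent = 777.6 − 1.42 × 127.7 = 596.2 kg O₂/d.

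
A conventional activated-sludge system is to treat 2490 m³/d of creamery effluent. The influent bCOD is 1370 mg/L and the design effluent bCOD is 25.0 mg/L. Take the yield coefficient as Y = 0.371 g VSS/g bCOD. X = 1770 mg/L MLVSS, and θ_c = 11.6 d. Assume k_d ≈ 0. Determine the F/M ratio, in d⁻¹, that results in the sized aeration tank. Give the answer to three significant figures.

F/M ≈ 0.237 d⁻¹

V·X = Y·Q·ΔS·θ_c gives V = 0.371 × 2490 × (1370 − 25.0) × 11.6 / 1770 = 8143 m³.
F/M = applied load / biomass = Q·S₀/(V·X) = 2490 × 1370 / (8143 × 1770) = 0.2367 d⁻¹.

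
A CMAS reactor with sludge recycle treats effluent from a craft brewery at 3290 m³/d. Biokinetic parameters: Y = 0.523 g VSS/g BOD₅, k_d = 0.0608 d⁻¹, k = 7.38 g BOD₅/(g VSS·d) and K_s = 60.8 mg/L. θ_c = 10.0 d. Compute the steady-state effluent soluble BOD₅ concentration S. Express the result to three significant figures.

S ≈ 2.64 mg/L

From the Monod/SRT balance for a CMAS, S = K_s·(1+k_d θ_c)/[θ_c·(Y k − k_d) − 1] = 60.8 × (1 + 0.0608 × 10.0) / [10.0 × (0.523 × 7.38 − 0.0608) − 1] = 97.77 / 36.99 = 2.643 mg/L.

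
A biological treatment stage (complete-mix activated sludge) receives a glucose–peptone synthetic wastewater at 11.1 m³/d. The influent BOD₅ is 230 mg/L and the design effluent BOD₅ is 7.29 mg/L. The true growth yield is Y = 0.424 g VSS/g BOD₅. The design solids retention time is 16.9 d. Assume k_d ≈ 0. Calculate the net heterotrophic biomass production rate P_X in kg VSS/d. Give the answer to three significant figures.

No decay correction is needed, so Y_obs = Y = 0.424.
Mass of BOD₅ removed per day: Q(S₀ − S) = 11.1 × 222.7 g/m³ = 2.472 kg/d.
So the net sludge growth is P_X = 0.4240 × 2.472 = 1.048 kg VSS/d.

P_X ≈ 1.05 kg VSS/d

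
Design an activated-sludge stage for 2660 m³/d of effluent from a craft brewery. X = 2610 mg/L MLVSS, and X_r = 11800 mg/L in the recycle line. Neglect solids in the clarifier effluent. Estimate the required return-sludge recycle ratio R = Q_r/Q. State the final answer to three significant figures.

R ≈ 0.284

Solids balance on the clarifier gives (1+R)X = R·X_r, so R = X/(X_r − X) = 2610 / (11800 − 2610) = 0.2840.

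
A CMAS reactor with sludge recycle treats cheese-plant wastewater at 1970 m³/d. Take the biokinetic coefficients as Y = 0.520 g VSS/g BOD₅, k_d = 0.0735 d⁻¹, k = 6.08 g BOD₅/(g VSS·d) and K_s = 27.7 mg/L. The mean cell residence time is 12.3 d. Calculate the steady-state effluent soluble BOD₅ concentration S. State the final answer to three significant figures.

From the Monod/SRT balance for a CMAS, S = K_s·(1+k_d θ_c)/[θ_c·(Y k − k_d) − 1] = 27.7 × (1 + 0.0735 × 12.3) / [12.3 × (0.520 × 6.08 − 0.0735) − 1] = 52.74 / 36.98 = 1.426 mg/L.

S ≈ 1.43 mg/L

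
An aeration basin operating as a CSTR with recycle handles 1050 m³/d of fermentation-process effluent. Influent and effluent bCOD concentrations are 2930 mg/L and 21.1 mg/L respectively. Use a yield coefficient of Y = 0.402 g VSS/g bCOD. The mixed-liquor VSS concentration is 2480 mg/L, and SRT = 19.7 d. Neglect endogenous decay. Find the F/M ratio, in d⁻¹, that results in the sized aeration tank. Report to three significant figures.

F/M ≈ 0.127 d⁻¹

Biomass mass balance (decay neglected): V·X = Y·Q·(S₀ − S)·θ_c, so V = 0.402 × 1050 × (2930 − 21.1) × 19.7 / 2480 = 9753 m³.
F/M = applied load / biomass = Q·S₀/(V·X) = 1050 × 2930 / (9753 × 2480) = 0.1272 d⁻¹.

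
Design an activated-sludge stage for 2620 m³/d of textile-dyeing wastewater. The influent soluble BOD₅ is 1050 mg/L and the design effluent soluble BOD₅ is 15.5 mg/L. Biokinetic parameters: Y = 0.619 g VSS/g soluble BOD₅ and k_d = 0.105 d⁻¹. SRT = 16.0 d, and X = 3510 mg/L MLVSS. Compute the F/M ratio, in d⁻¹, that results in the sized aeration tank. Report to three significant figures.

F/M ≈ 0.275 d⁻¹

Rearranging the biomass balance for a CMAS with decay, V = Y·Q·ΔS·θ_c / [X·(1+k_d θ_c)] = 0.619 × 2620 × (1050 − 15.5) × 16.0 / [3510 × (1 + 0.105 × 16.0)] = 2.68×10^7 / 9407 = 2854 m³.
Food-to-microorganism ratio F/M = Q S₀ / (V X) = 2620 × 1050 / (2854 × 3510) = 0.2747 d⁻¹.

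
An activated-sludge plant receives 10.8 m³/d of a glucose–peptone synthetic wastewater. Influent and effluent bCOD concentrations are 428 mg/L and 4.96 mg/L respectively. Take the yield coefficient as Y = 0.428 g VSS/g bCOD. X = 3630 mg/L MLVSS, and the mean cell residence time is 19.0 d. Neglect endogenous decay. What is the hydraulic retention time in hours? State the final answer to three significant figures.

τ ≈ 22.7 h

V·X = Y·Q·ΔS·θ_c gives V = 0.428 × 10.8 × (428 − 4.96) × 19.0 / 3630 = 10.24 m³.
τ = V/Q = 10.24/10.8 = 0.9477 d, or 22.74 h.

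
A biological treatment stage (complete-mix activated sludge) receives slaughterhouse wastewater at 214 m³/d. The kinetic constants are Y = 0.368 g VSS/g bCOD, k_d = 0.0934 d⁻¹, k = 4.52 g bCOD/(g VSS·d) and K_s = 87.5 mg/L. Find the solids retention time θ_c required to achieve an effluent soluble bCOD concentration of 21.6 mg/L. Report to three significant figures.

θ_c ≈ 4.24 d

At the target effluent, Y k S/(K_s+S) = 0.368×4.52×21.6/109.1 = 0.3293 d⁻¹.
θ_c = 1/(μ − k_d) = 1/(0.3293 − 0.0934) = 1/0.2359 = 4.239 d.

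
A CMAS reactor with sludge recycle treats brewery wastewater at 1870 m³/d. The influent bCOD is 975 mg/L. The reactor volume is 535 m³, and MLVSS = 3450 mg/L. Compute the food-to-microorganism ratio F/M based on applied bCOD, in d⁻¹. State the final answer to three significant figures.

F/M = Q·S₀ / (V·X) = 1870 × 975 / (535.0 × 3450) = 0.9878 g bCOD·(g VSS·d)⁻¹.

F/M ≈ 0.988 d⁻¹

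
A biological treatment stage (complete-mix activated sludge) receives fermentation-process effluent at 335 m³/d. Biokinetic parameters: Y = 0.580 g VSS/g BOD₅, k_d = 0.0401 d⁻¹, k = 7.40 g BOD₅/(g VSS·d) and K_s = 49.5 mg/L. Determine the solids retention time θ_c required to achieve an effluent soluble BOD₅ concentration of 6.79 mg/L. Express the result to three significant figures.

Specific growth rate at S = 6.79 mg/L: μ = YkS/(K_s+S) = 0.580·7.40·6.79/(49.5+6.79) = 0.5177 d⁻¹.
θ_c = 1/(μ − k_d) = 1/(0.5177 − 0.0401) = 1/0.4776 = 2.094 d.

θ_c ≈ 2.09 d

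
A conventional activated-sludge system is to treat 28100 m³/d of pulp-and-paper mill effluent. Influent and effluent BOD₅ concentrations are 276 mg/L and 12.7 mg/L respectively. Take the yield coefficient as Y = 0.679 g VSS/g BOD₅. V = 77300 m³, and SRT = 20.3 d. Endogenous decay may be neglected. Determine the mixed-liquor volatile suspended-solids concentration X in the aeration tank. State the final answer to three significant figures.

X ≈ 1320 mg/L

X = Y·Q·ΔS·θ_c / V = 0.679 × 28100 × (276 − 12.7) × 20.3 / 77300 = 1319 mg/L.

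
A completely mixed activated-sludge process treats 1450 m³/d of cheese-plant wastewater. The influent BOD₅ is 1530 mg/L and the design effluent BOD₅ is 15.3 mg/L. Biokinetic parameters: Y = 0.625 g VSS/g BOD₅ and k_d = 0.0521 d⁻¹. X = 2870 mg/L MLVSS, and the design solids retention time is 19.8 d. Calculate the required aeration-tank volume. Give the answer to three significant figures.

V ≈ 4660 m³

From the SRT design equation V = Y Q (S₀−S) θ_c / [X (1 + k_d θ_c)] = 0.625 × 1450 × (1530 − 15.3) × 19.8 / [2870 × (1 + 0.0521 × 19.8)] = 2.72×10^7 / 5831 = 4661 m³.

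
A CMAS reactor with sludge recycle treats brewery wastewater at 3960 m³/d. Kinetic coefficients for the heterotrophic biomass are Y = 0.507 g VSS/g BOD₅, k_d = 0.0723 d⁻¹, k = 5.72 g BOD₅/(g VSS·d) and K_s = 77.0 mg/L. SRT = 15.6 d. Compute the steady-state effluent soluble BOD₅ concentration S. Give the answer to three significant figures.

Effluent substrate depends only on kinetics and SRT: S = K_s(1 + k_d θ_c) / [θ_c(Yk − k_d) − 1] = 77.0 × (1 + 0.0723 × 15.6) / [15.6 × (0.507 × 5.72 − 0.0723) − 1] = 163.8 / 43.11 = 3.800 mg/L.

S ≈ 3.80 mg/L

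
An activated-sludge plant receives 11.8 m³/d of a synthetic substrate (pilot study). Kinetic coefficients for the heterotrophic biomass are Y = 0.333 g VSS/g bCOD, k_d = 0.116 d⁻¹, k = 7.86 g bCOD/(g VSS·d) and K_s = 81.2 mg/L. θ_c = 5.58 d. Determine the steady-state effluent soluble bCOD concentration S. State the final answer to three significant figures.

S ≈ 10.3 mg/L

From the Monod/SRT balance for a CMAS, S = K_s·(1+k_d θ_c)/[θ_c·(Y k − k_d) − 1] = 81.2 × (1 + 0.116 × 5.58) / [5.58 × (0.333 × 7.86 − 0.116) − 1] = 133.8 / 12.96 = 10.32 mg/L.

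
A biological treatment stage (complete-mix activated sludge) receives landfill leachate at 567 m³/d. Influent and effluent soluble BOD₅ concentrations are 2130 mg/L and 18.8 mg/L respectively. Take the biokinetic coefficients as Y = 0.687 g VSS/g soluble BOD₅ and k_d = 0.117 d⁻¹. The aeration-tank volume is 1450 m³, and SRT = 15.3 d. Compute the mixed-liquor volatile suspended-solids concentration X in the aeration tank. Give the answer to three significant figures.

X ≈ 3110 mg/L

From V·X·(1 + k_d·θ_c) = Y·Q·(S₀ − S)·θ_c: X = 0.687 × 567 × (2130 − 18.8) × 15.3 / [1450 × (1 + 0.117 × 15.3)] = 3110 mg/L.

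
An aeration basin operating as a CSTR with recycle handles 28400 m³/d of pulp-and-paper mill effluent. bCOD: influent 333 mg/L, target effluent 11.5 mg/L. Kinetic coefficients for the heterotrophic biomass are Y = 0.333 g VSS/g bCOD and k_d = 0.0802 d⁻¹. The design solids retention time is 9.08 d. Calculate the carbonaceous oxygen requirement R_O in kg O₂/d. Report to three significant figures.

R_O ≈ 6630 kg O₂/d

Correct the yield for decay: Y_obs = Y/(1 + k_d θ_c) = 0.333 / (1 + 0.0802 × 9.08) = 0.333 / 1.728 = 0.1927.
Q·(S₀ − S) = 28400 × (333 − 11.5) × 10⁻³ = 9131 kg/d removed.
Net sludge production P_X = 0.1927 × 9131 = 1759 kg VSS/d.
R_O = Q·ΔS − 1.42 P_X = 9131 − 2498 = 6632 kg O₂/d.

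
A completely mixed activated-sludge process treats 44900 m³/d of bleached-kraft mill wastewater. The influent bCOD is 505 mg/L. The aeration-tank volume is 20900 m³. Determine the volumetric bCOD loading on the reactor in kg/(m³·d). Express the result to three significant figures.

Applied bCOD load per unit volume = Q·S₀/V = (44900 × 505/1000)/20900 = 1.085 kg bCOD·m⁻³·d⁻¹.

L_v ≈ 1.08 kg bCOD/(m³·d)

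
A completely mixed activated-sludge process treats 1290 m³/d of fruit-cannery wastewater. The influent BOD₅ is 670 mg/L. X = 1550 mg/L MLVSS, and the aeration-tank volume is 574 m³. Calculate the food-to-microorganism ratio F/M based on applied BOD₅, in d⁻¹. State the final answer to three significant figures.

F/M ≈ 0.971 d⁻¹

Food-to-microorganism ratio F/M = Q S₀ / (V X) = 1290 × 670 / (574.0 × 1550) = 0.9715 d⁻¹.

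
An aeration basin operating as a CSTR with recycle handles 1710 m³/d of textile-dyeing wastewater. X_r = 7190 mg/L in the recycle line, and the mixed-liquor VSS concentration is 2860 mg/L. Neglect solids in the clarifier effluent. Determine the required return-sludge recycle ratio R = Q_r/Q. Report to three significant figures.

R ≈ 0.661

R = Q_r/Q = X/(X_r − X) = 2860 / (7190 − 2860) = 0.6605.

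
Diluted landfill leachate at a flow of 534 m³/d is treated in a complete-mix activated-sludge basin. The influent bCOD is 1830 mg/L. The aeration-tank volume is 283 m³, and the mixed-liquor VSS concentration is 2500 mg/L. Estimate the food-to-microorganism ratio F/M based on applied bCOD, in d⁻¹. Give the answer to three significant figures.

F/M ≈ 1.38 d⁻¹

Food-to-microorganism ratio F/M = Q S₀ / (V X) = 534 × 1830 / (283.0 × 2500) = 1.381 d⁻¹.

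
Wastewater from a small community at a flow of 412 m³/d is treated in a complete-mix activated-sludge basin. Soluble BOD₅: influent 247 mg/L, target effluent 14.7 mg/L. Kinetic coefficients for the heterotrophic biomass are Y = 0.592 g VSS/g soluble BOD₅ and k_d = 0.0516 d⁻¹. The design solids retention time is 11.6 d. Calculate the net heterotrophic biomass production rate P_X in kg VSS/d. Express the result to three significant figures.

P_X ≈ 35.4 kg VSS/d

Observed yield with endogenous decay: Y_obs = Y / (1 + k_d·θ_c) = 0.592 / (1 + 0.0516 × 11.6) = 0.592 / 1.599 = 0.3703 g VSS/g soluble BOD₅.
Q·(S₀ − S) = 412 × (247 − 14.7) × 10⁻³ = 95.71 kg/d removed.
Net biomass production P_X = Y_obs × Q·(S₀ − S) = 0.3703 × 95.71 = 35.44 kg VSS/d.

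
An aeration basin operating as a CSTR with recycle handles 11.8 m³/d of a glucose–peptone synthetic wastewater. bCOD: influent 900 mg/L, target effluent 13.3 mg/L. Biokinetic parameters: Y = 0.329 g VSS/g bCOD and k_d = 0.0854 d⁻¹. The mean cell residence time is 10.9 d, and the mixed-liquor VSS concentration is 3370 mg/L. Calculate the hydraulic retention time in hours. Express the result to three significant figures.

τ ≈ 11.7 h

From the SRT design equation V = Y Q (S₀−S) θ_c / [X (1 + k_d θ_c)] = 0.329 × 11.8 × (900 − 13.3) × 10.9 / [3370 × (1 + 0.0854 × 10.9)] = 3.75×10^4 / 6507 = 5.766 m³.
Hydraulic retention time τ = V/Q = 5.766 / 11.8 = 0.4887 d = 11.73 h.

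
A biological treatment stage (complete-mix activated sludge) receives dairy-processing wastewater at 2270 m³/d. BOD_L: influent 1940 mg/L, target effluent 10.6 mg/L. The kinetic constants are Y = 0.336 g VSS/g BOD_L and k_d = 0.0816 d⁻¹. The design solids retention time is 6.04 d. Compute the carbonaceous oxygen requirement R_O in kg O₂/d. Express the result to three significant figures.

Y_obs = Y / (1 + k_d θ_c) = 0.336 / (1 + 0.0816 × 6.04) = 0.336 / 1.493 = 0.2251.
Q·(S₀ − S) = 2270 × (1940 − 10.6) × 10⁻³ = 4380 kg/d removed.
P_X = Y_obs·Q·(S₀ − S) = 0.2251 × 4380 = 985.8 kg VSS/d.
R_O = Q·(S₀ − S) − 1.42·P_X = 4380 − 1.42 × 985.8 = 2980 kg O₂/d.

R_O ≈ 2980 kg O₂/d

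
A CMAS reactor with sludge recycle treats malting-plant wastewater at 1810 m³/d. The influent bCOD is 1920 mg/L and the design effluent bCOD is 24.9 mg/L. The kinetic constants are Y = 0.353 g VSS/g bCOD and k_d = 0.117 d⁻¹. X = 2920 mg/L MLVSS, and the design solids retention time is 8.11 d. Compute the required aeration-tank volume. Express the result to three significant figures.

V ≈ 1730 m³

Rearranging the biomass balance for a CMAS with decay, V = Y·Q·ΔS·θ_c / [X·(1+k_d θ_c)] = 0.353 × 1810 × (1920 − 24.9) × 8.11 / [2920 × (1 + 0.117 × 8.11)] = 9.82×10^6 / 5691 = 1726 m³.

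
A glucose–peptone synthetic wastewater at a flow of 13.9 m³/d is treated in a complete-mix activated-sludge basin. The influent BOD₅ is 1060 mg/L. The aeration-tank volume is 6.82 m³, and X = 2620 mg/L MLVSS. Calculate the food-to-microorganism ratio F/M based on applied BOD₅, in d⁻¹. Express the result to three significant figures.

F/M = applied load / biomass = Q·S₀/(V·X) = 13.9 × 1060 / (6.820 × 2620) = 0.8246 d⁻¹.

F/M ≈ 0.825 d⁻¹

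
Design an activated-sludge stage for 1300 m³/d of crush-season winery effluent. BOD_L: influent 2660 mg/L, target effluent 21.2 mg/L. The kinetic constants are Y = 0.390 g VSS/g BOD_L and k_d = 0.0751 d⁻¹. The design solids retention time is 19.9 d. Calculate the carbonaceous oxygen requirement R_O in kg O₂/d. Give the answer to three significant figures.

R_O ≈ 2670 kg O₂/d

Observed yield with endogenous decay: Y_obs = Y / (1 + k_d·θ_c) = 0.390 / (1 + 0.0751 × 19.9) = 0.390 / 2.494 = 0.1563 g VSS/g BOD_L.
Substrate removed = Q·(S₀ − S) = 1300 m³/d × (2660 − 21.2) g/m³ = 3.43×10^6 g/d = 3430 kg/d.
Net sludge production P_X = 0.1563 × 3430 = 536.3 kg VSS/d.
Carbonaceous O₂ demand = substrate oxidised − cell-mass equivalent = 3430 − 1.42 × 536.3 = 2669 kg O₂/d.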